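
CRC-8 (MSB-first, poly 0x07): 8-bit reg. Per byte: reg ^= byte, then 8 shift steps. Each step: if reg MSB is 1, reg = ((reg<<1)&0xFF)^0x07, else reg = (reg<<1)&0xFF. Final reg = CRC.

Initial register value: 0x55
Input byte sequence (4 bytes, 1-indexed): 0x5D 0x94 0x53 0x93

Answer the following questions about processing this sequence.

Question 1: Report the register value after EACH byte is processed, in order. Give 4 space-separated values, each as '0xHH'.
0x38 0x4D 0x5A 0x71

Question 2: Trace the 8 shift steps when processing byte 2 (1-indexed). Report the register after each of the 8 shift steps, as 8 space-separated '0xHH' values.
After byte 1 (0x5D): reg=0x38
Register before byte 2: 0x38
After XOR with byte 0x94: 0xAC

Answer: 0x5F 0xBE 0x7B 0xF6 0xEB 0xD1 0xA5 0x4D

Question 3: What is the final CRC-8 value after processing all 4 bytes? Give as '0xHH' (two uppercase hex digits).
After byte 1 (0x5D): reg=0x38
After byte 2 (0x94): reg=0x4D
After byte 3 (0x53): reg=0x5A
After byte 4 (0x93): reg=0x71

Answer: 0x71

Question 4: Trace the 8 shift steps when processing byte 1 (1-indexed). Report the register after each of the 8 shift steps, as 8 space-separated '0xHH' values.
Answer: 0x10 0x20 0x40 0x80 0x07 0x0E 0x1C 0x38

Derivation:
Register before byte 1: 0x55
After XOR with byte 0x5D: 0x08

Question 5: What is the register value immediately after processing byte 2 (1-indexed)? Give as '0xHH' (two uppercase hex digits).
Answer: 0x4D

Derivation:
After byte 1 (0x5D): reg=0x38
After byte 2 (0x94): reg=0x4D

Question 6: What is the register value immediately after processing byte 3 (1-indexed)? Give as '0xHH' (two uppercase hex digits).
After byte 1 (0x5D): reg=0x38
After byte 2 (0x94): reg=0x4D
After byte 3 (0x53): reg=0x5A

Answer: 0x5A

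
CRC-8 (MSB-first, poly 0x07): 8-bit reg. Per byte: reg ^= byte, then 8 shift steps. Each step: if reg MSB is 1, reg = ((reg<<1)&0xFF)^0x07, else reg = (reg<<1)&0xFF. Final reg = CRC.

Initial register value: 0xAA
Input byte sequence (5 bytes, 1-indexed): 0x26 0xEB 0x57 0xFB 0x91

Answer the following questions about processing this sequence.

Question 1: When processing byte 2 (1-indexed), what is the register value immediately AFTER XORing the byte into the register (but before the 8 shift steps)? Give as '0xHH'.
Register before byte 2: 0xAD
Byte 2: 0xEB
0xAD XOR 0xEB = 0x46

Answer: 0x46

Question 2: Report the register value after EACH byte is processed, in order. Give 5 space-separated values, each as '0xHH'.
0xAD 0xD5 0x87 0x73 0xA0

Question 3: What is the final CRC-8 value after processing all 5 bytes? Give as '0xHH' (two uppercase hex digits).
After byte 1 (0x26): reg=0xAD
After byte 2 (0xEB): reg=0xD5
After byte 3 (0x57): reg=0x87
After byte 4 (0xFB): reg=0x73
After byte 5 (0x91): reg=0xA0

Answer: 0xA0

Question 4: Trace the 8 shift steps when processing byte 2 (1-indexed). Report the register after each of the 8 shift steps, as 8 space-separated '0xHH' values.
Answer: 0x8C 0x1F 0x3E 0x7C 0xF8 0xF7 0xE9 0xD5

Derivation:
After byte 1 (0x26): reg=0xAD
Register before byte 2: 0xAD
After XOR with byte 0xEB: 0x46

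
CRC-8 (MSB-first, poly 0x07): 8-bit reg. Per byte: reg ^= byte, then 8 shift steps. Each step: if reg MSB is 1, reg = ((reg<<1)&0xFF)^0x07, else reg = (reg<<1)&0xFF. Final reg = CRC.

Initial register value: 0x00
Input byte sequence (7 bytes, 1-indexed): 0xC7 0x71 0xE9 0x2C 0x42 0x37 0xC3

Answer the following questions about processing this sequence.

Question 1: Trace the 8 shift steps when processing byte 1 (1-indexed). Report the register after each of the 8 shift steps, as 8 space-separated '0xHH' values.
Answer: 0x89 0x15 0x2A 0x54 0xA8 0x57 0xAE 0x5B

Derivation:
Register before byte 1: 0x00
After XOR with byte 0xC7: 0xC7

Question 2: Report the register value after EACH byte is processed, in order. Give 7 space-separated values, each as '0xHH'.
0x5B 0xD6 0xBD 0xFE 0x3D 0x36 0xC5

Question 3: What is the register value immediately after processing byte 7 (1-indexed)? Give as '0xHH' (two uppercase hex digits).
After byte 1 (0xC7): reg=0x5B
After byte 2 (0x71): reg=0xD6
After byte 3 (0xE9): reg=0xBD
After byte 4 (0x2C): reg=0xFE
After byte 5 (0x42): reg=0x3D
After byte 6 (0x37): reg=0x36
After byte 7 (0xC3): reg=0xC5

Answer: 0xC5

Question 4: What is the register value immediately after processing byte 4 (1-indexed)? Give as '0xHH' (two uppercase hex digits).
Answer: 0xFE

Derivation:
After byte 1 (0xC7): reg=0x5B
After byte 2 (0x71): reg=0xD6
After byte 3 (0xE9): reg=0xBD
After byte 4 (0x2C): reg=0xFE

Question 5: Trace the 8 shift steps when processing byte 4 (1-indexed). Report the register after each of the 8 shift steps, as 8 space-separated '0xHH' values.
Answer: 0x25 0x4A 0x94 0x2F 0x5E 0xBC 0x7F 0xFE

Derivation:
After byte 1 (0xC7): reg=0x5B
After byte 2 (0x71): reg=0xD6
After byte 3 (0xE9): reg=0xBD
Register before byte 4: 0xBD
After XOR with byte 0x2C: 0x91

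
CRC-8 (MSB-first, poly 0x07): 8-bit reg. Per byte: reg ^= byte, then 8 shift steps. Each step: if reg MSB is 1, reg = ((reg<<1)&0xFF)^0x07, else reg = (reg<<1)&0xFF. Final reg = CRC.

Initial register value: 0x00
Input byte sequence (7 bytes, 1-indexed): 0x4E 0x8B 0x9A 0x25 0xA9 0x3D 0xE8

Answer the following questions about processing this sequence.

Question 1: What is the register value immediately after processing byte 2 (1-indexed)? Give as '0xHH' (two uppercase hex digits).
After byte 1 (0x4E): reg=0xED
After byte 2 (0x8B): reg=0x35

Answer: 0x35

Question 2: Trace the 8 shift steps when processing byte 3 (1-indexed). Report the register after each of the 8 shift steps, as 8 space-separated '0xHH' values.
After byte 1 (0x4E): reg=0xED
After byte 2 (0x8B): reg=0x35
Register before byte 3: 0x35
After XOR with byte 0x9A: 0xAF

Answer: 0x59 0xB2 0x63 0xC6 0x8B 0x11 0x22 0x44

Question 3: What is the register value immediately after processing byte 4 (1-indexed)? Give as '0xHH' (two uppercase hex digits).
After byte 1 (0x4E): reg=0xED
After byte 2 (0x8B): reg=0x35
After byte 3 (0x9A): reg=0x44
After byte 4 (0x25): reg=0x20

Answer: 0x20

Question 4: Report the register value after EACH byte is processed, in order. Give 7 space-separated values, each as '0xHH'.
0xED 0x35 0x44 0x20 0xB6 0xB8 0xB7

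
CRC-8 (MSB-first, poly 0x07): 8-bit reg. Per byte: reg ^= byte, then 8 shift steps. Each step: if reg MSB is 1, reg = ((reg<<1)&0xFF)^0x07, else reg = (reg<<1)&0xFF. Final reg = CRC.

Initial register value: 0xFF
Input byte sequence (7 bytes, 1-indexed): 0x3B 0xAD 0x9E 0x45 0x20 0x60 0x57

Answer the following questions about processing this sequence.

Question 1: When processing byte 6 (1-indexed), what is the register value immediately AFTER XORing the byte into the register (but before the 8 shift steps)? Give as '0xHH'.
Register before byte 6: 0xAE
Byte 6: 0x60
0xAE XOR 0x60 = 0xCE

Answer: 0xCE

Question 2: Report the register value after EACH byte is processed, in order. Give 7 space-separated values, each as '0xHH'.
0x52 0xF3 0x04 0xC0 0xAE 0x64 0x99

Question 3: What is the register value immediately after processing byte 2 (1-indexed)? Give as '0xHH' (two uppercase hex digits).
Answer: 0xF3

Derivation:
After byte 1 (0x3B): reg=0x52
After byte 2 (0xAD): reg=0xF3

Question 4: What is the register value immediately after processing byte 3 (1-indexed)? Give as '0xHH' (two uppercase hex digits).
Answer: 0x04

Derivation:
After byte 1 (0x3B): reg=0x52
After byte 2 (0xAD): reg=0xF3
After byte 3 (0x9E): reg=0x04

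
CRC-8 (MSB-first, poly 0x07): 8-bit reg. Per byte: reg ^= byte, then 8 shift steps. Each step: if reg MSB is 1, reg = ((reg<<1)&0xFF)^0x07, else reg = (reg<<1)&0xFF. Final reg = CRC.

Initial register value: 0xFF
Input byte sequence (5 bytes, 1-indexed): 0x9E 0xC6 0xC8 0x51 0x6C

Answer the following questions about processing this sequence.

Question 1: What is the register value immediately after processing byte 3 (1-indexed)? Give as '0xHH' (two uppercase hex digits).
Answer: 0x4B

Derivation:
After byte 1 (0x9E): reg=0x20
After byte 2 (0xC6): reg=0xBC
After byte 3 (0xC8): reg=0x4B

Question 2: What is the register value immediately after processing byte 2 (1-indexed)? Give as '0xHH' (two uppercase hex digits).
After byte 1 (0x9E): reg=0x20
After byte 2 (0xC6): reg=0xBC

Answer: 0xBC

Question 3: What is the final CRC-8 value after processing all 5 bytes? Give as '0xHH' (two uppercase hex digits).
Answer: 0xD6

Derivation:
After byte 1 (0x9E): reg=0x20
After byte 2 (0xC6): reg=0xBC
After byte 3 (0xC8): reg=0x4B
After byte 4 (0x51): reg=0x46
After byte 5 (0x6C): reg=0xD6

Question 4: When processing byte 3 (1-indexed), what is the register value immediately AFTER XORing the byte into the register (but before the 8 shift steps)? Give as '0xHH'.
Answer: 0x74

Derivation:
Register before byte 3: 0xBC
Byte 3: 0xC8
0xBC XOR 0xC8 = 0x74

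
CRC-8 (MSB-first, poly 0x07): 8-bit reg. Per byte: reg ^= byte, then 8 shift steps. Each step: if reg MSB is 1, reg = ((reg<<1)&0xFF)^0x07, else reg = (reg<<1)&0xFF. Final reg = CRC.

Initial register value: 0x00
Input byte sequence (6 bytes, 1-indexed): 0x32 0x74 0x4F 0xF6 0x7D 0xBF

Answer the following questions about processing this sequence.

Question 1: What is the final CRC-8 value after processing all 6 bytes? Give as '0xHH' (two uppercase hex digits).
After byte 1 (0x32): reg=0x9E
After byte 2 (0x74): reg=0x98
After byte 3 (0x4F): reg=0x2B
After byte 4 (0xF6): reg=0x1D
After byte 5 (0x7D): reg=0x27
After byte 6 (0xBF): reg=0xC1

Answer: 0xC1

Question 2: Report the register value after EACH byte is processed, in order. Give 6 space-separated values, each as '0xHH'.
0x9E 0x98 0x2B 0x1D 0x27 0xC1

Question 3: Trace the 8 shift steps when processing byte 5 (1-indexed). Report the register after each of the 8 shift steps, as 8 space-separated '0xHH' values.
Answer: 0xC0 0x87 0x09 0x12 0x24 0x48 0x90 0x27

Derivation:
After byte 1 (0x32): reg=0x9E
After byte 2 (0x74): reg=0x98
After byte 3 (0x4F): reg=0x2B
After byte 4 (0xF6): reg=0x1D
Register before byte 5: 0x1D
After XOR with byte 0x7D: 0x60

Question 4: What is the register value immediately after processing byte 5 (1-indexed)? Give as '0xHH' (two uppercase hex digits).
After byte 1 (0x32): reg=0x9E
After byte 2 (0x74): reg=0x98
After byte 3 (0x4F): reg=0x2B
After byte 4 (0xF6): reg=0x1D
After byte 5 (0x7D): reg=0x27

Answer: 0x27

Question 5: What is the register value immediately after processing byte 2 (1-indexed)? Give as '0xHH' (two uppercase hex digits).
After byte 1 (0x32): reg=0x9E
After byte 2 (0x74): reg=0x98

Answer: 0x98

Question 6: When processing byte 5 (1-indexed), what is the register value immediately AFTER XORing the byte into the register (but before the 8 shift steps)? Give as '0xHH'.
Answer: 0x60

Derivation:
Register before byte 5: 0x1D
Byte 5: 0x7D
0x1D XOR 0x7D = 0x60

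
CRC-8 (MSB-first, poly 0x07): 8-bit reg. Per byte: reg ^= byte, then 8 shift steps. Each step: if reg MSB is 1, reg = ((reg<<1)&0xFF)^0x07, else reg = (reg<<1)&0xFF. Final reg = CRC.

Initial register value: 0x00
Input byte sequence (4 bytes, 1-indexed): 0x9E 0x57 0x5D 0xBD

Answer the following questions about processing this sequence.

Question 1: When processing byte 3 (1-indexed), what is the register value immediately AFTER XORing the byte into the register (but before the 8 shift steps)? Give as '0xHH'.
Answer: 0xC8

Derivation:
Register before byte 3: 0x95
Byte 3: 0x5D
0x95 XOR 0x5D = 0xC8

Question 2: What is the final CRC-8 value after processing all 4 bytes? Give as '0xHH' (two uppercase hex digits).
After byte 1 (0x9E): reg=0xD3
After byte 2 (0x57): reg=0x95
After byte 3 (0x5D): reg=0x76
After byte 4 (0xBD): reg=0x7F

Answer: 0x7F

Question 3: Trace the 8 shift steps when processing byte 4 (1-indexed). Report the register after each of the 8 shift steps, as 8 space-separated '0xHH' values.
After byte 1 (0x9E): reg=0xD3
After byte 2 (0x57): reg=0x95
After byte 3 (0x5D): reg=0x76
Register before byte 4: 0x76
After XOR with byte 0xBD: 0xCB

Answer: 0x91 0x25 0x4A 0x94 0x2F 0x5E 0xBC 0x7F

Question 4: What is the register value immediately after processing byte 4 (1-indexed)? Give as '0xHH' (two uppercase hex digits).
After byte 1 (0x9E): reg=0xD3
After byte 2 (0x57): reg=0x95
After byte 3 (0x5D): reg=0x76
After byte 4 (0xBD): reg=0x7F

Answer: 0x7F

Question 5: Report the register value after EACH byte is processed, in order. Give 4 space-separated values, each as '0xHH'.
0xD3 0x95 0x76 0x7F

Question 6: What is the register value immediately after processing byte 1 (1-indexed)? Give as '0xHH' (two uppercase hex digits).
Answer: 0xD3

Derivation:
After byte 1 (0x9E): reg=0xD3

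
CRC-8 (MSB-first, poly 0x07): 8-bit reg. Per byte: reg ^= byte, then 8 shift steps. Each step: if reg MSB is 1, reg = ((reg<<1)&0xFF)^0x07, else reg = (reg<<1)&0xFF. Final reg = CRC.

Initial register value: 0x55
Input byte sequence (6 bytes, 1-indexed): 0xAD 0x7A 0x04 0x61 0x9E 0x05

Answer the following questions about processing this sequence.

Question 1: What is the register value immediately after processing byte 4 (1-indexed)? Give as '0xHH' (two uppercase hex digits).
After byte 1 (0xAD): reg=0xE6
After byte 2 (0x7A): reg=0xDD
After byte 3 (0x04): reg=0x01
After byte 4 (0x61): reg=0x27

Answer: 0x27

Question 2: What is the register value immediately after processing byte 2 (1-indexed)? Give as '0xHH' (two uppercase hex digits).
Answer: 0xDD

Derivation:
After byte 1 (0xAD): reg=0xE6
After byte 2 (0x7A): reg=0xDD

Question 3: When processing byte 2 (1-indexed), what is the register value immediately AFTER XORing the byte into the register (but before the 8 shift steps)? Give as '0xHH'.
Register before byte 2: 0xE6
Byte 2: 0x7A
0xE6 XOR 0x7A = 0x9C

Answer: 0x9C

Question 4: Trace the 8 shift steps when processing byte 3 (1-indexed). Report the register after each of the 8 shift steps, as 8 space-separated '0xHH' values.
After byte 1 (0xAD): reg=0xE6
After byte 2 (0x7A): reg=0xDD
Register before byte 3: 0xDD
After XOR with byte 0x04: 0xD9

Answer: 0xB5 0x6D 0xDA 0xB3 0x61 0xC2 0x83 0x01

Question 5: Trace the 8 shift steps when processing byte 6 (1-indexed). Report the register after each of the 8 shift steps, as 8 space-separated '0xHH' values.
After byte 1 (0xAD): reg=0xE6
After byte 2 (0x7A): reg=0xDD
After byte 3 (0x04): reg=0x01
After byte 4 (0x61): reg=0x27
After byte 5 (0x9E): reg=0x26
Register before byte 6: 0x26
After XOR with byte 0x05: 0x23

Answer: 0x46 0x8C 0x1F 0x3E 0x7C 0xF8 0xF7 0xE9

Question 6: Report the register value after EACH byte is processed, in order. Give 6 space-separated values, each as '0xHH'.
0xE6 0xDD 0x01 0x27 0x26 0xE9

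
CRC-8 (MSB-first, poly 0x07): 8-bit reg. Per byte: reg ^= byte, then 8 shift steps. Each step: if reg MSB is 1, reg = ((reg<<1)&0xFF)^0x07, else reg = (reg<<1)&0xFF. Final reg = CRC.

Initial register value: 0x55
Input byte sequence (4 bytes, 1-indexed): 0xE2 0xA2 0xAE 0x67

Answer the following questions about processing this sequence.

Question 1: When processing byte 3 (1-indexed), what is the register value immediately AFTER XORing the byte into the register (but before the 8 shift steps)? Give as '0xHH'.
Register before byte 3: 0x43
Byte 3: 0xAE
0x43 XOR 0xAE = 0xED

Answer: 0xED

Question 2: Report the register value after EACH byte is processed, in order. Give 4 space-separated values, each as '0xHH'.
0x0C 0x43 0x8D 0x98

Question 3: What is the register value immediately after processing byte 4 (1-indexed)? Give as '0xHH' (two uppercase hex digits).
After byte 1 (0xE2): reg=0x0C
After byte 2 (0xA2): reg=0x43
After byte 3 (0xAE): reg=0x8D
After byte 4 (0x67): reg=0x98

Answer: 0x98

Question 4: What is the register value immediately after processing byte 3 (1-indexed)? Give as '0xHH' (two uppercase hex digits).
After byte 1 (0xE2): reg=0x0C
After byte 2 (0xA2): reg=0x43
After byte 3 (0xAE): reg=0x8D

Answer: 0x8D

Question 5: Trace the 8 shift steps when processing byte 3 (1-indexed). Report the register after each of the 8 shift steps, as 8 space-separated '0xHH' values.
Answer: 0xDD 0xBD 0x7D 0xFA 0xF3 0xE1 0xC5 0x8D

Derivation:
After byte 1 (0xE2): reg=0x0C
After byte 2 (0xA2): reg=0x43
Register before byte 3: 0x43
After XOR with byte 0xAE: 0xED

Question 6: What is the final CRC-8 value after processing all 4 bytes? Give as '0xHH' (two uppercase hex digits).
After byte 1 (0xE2): reg=0x0C
After byte 2 (0xA2): reg=0x43
After byte 3 (0xAE): reg=0x8D
After byte 4 (0x67): reg=0x98

Answer: 0x98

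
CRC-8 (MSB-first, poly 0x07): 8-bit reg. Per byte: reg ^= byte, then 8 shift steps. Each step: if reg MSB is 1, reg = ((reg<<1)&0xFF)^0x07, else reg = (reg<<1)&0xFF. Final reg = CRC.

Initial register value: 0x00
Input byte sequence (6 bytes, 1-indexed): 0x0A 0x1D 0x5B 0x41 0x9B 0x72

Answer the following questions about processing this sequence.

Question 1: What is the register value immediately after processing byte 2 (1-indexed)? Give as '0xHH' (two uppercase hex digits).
After byte 1 (0x0A): reg=0x36
After byte 2 (0x1D): reg=0xD1

Answer: 0xD1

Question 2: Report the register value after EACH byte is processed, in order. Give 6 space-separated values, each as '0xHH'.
0x36 0xD1 0xBF 0xF4 0x0A 0x6F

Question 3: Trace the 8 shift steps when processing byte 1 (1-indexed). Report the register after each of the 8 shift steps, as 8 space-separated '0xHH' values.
Answer: 0x14 0x28 0x50 0xA0 0x47 0x8E 0x1B 0x36

Derivation:
Register before byte 1: 0x00
After XOR with byte 0x0A: 0x0A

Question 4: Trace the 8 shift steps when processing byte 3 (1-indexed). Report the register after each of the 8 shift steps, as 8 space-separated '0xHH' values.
After byte 1 (0x0A): reg=0x36
After byte 2 (0x1D): reg=0xD1
Register before byte 3: 0xD1
After XOR with byte 0x5B: 0x8A

Answer: 0x13 0x26 0x4C 0x98 0x37 0x6E 0xDC 0xBF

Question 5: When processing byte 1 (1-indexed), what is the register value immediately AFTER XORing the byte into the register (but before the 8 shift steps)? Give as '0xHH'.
Register before byte 1: 0x00
Byte 1: 0x0A
0x00 XOR 0x0A = 0x0A

Answer: 0x0A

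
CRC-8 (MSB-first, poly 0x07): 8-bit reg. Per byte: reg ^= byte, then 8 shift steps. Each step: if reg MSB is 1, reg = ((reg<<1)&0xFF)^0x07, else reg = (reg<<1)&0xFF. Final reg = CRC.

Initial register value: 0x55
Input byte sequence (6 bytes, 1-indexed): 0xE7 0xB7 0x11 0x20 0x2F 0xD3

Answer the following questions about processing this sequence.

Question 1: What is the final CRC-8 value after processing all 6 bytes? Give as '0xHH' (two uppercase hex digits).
After byte 1 (0xE7): reg=0x17
After byte 2 (0xB7): reg=0x69
After byte 3 (0x11): reg=0x6F
After byte 4 (0x20): reg=0xEA
After byte 5 (0x2F): reg=0x55
After byte 6 (0xD3): reg=0x9B

Answer: 0x9B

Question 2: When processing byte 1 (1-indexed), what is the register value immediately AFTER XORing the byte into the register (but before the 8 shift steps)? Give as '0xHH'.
Register before byte 1: 0x55
Byte 1: 0xE7
0x55 XOR 0xE7 = 0xB2

Answer: 0xB2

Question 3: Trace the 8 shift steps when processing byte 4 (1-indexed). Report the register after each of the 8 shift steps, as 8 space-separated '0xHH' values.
After byte 1 (0xE7): reg=0x17
After byte 2 (0xB7): reg=0x69
After byte 3 (0x11): reg=0x6F
Register before byte 4: 0x6F
After XOR with byte 0x20: 0x4F

Answer: 0x9E 0x3B 0x76 0xEC 0xDF 0xB9 0x75 0xEA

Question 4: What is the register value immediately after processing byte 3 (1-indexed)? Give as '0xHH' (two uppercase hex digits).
After byte 1 (0xE7): reg=0x17
After byte 2 (0xB7): reg=0x69
After byte 3 (0x11): reg=0x6F

Answer: 0x6F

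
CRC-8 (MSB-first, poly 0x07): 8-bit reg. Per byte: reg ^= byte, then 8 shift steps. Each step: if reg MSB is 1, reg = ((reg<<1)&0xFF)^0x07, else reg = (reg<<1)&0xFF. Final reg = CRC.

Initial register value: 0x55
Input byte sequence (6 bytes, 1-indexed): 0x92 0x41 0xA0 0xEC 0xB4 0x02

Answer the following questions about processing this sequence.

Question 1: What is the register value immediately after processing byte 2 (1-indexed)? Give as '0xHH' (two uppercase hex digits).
After byte 1 (0x92): reg=0x5B
After byte 2 (0x41): reg=0x46

Answer: 0x46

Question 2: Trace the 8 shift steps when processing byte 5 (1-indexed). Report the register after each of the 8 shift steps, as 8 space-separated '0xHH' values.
After byte 1 (0x92): reg=0x5B
After byte 2 (0x41): reg=0x46
After byte 3 (0xA0): reg=0xBC
After byte 4 (0xEC): reg=0xB7
Register before byte 5: 0xB7
After XOR with byte 0xB4: 0x03

Answer: 0x06 0x0C 0x18 0x30 0x60 0xC0 0x87 0x09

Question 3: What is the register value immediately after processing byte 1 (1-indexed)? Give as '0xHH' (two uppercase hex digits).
Answer: 0x5B

Derivation:
After byte 1 (0x92): reg=0x5B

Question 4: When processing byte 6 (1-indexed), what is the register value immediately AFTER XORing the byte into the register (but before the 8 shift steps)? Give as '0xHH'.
Register before byte 6: 0x09
Byte 6: 0x02
0x09 XOR 0x02 = 0x0B

Answer: 0x0B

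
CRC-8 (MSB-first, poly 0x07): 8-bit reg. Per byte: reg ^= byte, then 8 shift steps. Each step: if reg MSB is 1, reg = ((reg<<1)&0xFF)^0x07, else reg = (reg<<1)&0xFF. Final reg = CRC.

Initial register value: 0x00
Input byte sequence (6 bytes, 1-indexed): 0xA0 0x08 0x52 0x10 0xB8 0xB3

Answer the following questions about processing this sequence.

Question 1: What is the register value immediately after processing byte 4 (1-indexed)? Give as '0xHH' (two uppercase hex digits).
Answer: 0xF8

Derivation:
After byte 1 (0xA0): reg=0x69
After byte 2 (0x08): reg=0x20
After byte 3 (0x52): reg=0x59
After byte 4 (0x10): reg=0xF8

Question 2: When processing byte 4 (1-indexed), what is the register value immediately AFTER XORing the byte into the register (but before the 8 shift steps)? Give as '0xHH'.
Register before byte 4: 0x59
Byte 4: 0x10
0x59 XOR 0x10 = 0x49

Answer: 0x49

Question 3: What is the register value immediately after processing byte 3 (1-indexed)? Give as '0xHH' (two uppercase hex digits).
After byte 1 (0xA0): reg=0x69
After byte 2 (0x08): reg=0x20
After byte 3 (0x52): reg=0x59

Answer: 0x59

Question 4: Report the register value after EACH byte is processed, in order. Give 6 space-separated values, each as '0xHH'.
0x69 0x20 0x59 0xF8 0xC7 0x4B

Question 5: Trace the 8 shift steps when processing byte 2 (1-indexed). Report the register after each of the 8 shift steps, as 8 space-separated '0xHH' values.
Answer: 0xC2 0x83 0x01 0x02 0x04 0x08 0x10 0x20

Derivation:
After byte 1 (0xA0): reg=0x69
Register before byte 2: 0x69
After XOR with byte 0x08: 0x61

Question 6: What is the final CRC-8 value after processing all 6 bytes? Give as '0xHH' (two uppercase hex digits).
After byte 1 (0xA0): reg=0x69
After byte 2 (0x08): reg=0x20
After byte 3 (0x52): reg=0x59
After byte 4 (0x10): reg=0xF8
After byte 5 (0xB8): reg=0xC7
After byte 6 (0xB3): reg=0x4B

Answer: 0x4B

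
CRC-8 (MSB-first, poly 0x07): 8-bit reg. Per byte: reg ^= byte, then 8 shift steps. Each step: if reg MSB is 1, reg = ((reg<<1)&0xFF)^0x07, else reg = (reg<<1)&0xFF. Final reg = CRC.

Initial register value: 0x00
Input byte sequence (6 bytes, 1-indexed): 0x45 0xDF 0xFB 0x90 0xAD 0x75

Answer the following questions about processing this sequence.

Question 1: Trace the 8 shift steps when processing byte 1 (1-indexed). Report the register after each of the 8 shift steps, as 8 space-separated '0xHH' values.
Register before byte 1: 0x00
After XOR with byte 0x45: 0x45

Answer: 0x8A 0x13 0x26 0x4C 0x98 0x37 0x6E 0xDC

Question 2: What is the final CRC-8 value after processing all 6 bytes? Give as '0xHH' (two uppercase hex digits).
After byte 1 (0x45): reg=0xDC
After byte 2 (0xDF): reg=0x09
After byte 3 (0xFB): reg=0xD0
After byte 4 (0x90): reg=0xC7
After byte 5 (0xAD): reg=0x11
After byte 6 (0x75): reg=0x3B

Answer: 0x3B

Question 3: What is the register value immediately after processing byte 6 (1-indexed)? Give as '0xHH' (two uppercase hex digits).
Answer: 0x3B

Derivation:
After byte 1 (0x45): reg=0xDC
After byte 2 (0xDF): reg=0x09
After byte 3 (0xFB): reg=0xD0
After byte 4 (0x90): reg=0xC7
After byte 5 (0xAD): reg=0x11
After byte 6 (0x75): reg=0x3B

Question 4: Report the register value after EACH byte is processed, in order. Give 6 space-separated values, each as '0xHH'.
0xDC 0x09 0xD0 0xC7 0x11 0x3B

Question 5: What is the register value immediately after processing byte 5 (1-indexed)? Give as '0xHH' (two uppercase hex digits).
After byte 1 (0x45): reg=0xDC
After byte 2 (0xDF): reg=0x09
After byte 3 (0xFB): reg=0xD0
After byte 4 (0x90): reg=0xC7
After byte 5 (0xAD): reg=0x11

Answer: 0x11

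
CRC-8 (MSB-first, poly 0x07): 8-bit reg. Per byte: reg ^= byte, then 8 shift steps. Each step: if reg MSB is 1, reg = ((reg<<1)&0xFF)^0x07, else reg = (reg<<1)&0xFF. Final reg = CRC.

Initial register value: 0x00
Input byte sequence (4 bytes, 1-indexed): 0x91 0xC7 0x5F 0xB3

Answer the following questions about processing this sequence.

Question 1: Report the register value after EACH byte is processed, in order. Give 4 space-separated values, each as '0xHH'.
0xFE 0xAF 0xDE 0x04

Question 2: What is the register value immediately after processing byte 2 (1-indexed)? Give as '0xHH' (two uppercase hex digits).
Answer: 0xAF

Derivation:
After byte 1 (0x91): reg=0xFE
After byte 2 (0xC7): reg=0xAF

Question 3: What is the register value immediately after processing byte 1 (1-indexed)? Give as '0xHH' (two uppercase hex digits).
Answer: 0xFE

Derivation:
After byte 1 (0x91): reg=0xFE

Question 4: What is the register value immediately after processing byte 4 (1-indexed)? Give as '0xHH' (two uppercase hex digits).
After byte 1 (0x91): reg=0xFE
After byte 2 (0xC7): reg=0xAF
After byte 3 (0x5F): reg=0xDE
After byte 4 (0xB3): reg=0x04

Answer: 0x04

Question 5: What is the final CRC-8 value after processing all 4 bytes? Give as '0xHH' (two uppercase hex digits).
Answer: 0x04

Derivation:
After byte 1 (0x91): reg=0xFE
After byte 2 (0xC7): reg=0xAF
After byte 3 (0x5F): reg=0xDE
After byte 4 (0xB3): reg=0x04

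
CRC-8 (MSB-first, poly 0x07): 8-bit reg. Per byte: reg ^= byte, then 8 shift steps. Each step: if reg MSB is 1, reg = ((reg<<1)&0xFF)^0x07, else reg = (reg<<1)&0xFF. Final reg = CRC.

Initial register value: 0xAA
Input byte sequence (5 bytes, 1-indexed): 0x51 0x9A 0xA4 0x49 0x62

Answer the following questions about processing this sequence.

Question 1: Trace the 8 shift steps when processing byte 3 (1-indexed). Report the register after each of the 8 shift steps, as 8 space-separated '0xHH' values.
Answer: 0xD7 0xA9 0x55 0xAA 0x53 0xA6 0x4B 0x96

Derivation:
After byte 1 (0x51): reg=0xEF
After byte 2 (0x9A): reg=0x4C
Register before byte 3: 0x4C
After XOR with byte 0xA4: 0xE8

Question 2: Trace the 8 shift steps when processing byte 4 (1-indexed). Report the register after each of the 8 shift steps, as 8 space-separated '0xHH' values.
Answer: 0xB9 0x75 0xEA 0xD3 0xA1 0x45 0x8A 0x13

Derivation:
After byte 1 (0x51): reg=0xEF
After byte 2 (0x9A): reg=0x4C
After byte 3 (0xA4): reg=0x96
Register before byte 4: 0x96
After XOR with byte 0x49: 0xDF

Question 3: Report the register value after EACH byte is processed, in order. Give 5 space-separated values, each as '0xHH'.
0xEF 0x4C 0x96 0x13 0x50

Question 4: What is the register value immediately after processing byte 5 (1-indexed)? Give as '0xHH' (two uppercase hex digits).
Answer: 0x50

Derivation:
After byte 1 (0x51): reg=0xEF
After byte 2 (0x9A): reg=0x4C
After byte 3 (0xA4): reg=0x96
After byte 4 (0x49): reg=0x13
After byte 5 (0x62): reg=0x50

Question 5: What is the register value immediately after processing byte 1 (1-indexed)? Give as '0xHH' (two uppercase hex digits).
After byte 1 (0x51): reg=0xEF

Answer: 0xEF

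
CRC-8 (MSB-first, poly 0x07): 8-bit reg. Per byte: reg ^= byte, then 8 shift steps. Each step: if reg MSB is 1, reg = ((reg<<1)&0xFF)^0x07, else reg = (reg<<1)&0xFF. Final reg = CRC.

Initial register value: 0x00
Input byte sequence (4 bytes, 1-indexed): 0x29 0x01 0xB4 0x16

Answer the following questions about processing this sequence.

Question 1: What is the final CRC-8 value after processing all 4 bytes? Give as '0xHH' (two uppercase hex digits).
Answer: 0x7A

Derivation:
After byte 1 (0x29): reg=0xDF
After byte 2 (0x01): reg=0x14
After byte 3 (0xB4): reg=0x69
After byte 4 (0x16): reg=0x7A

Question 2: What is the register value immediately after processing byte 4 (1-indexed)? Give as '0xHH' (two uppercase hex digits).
Answer: 0x7A

Derivation:
After byte 1 (0x29): reg=0xDF
After byte 2 (0x01): reg=0x14
After byte 3 (0xB4): reg=0x69
After byte 4 (0x16): reg=0x7A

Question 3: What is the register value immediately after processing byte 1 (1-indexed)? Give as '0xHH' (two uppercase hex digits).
After byte 1 (0x29): reg=0xDF

Answer: 0xDF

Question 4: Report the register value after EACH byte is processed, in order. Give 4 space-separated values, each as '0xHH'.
0xDF 0x14 0x69 0x7A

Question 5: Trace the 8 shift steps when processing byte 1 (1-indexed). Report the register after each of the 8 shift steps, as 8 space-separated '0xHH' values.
Answer: 0x52 0xA4 0x4F 0x9E 0x3B 0x76 0xEC 0xDF

Derivation:
Register before byte 1: 0x00
After XOR with byte 0x29: 0x29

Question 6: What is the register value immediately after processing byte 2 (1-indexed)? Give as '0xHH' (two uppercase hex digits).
After byte 1 (0x29): reg=0xDF
After byte 2 (0x01): reg=0x14

Answer: 0x14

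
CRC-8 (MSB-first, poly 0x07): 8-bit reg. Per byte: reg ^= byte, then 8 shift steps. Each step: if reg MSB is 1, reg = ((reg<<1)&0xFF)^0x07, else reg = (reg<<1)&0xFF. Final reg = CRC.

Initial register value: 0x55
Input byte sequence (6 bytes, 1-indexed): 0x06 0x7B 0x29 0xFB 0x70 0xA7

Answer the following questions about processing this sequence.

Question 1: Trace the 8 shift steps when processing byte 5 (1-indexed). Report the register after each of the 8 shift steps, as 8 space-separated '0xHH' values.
Answer: 0x85 0x0D 0x1A 0x34 0x68 0xD0 0xA7 0x49

Derivation:
After byte 1 (0x06): reg=0xBE
After byte 2 (0x7B): reg=0x55
After byte 3 (0x29): reg=0x73
After byte 4 (0xFB): reg=0xB1
Register before byte 5: 0xB1
After XOR with byte 0x70: 0xC1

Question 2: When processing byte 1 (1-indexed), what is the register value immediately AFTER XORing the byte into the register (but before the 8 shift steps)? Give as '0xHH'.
Register before byte 1: 0x55
Byte 1: 0x06
0x55 XOR 0x06 = 0x53

Answer: 0x53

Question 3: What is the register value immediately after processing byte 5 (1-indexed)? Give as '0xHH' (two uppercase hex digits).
After byte 1 (0x06): reg=0xBE
After byte 2 (0x7B): reg=0x55
After byte 3 (0x29): reg=0x73
After byte 4 (0xFB): reg=0xB1
After byte 5 (0x70): reg=0x49

Answer: 0x49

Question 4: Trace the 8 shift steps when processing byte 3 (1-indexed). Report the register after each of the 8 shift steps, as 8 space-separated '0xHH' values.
After byte 1 (0x06): reg=0xBE
After byte 2 (0x7B): reg=0x55
Register before byte 3: 0x55
After XOR with byte 0x29: 0x7C

Answer: 0xF8 0xF7 0xE9 0xD5 0xAD 0x5D 0xBA 0x73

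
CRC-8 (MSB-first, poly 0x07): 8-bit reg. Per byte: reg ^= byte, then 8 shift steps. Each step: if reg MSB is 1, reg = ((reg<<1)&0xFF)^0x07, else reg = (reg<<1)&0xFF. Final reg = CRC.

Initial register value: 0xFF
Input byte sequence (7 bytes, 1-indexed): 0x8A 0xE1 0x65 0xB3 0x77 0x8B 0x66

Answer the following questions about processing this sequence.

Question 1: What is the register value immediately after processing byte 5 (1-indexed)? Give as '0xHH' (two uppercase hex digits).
After byte 1 (0x8A): reg=0x4C
After byte 2 (0xE1): reg=0x4A
After byte 3 (0x65): reg=0xCD
After byte 4 (0xB3): reg=0x7D
After byte 5 (0x77): reg=0x36

Answer: 0x36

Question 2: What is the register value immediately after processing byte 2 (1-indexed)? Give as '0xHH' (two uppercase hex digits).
After byte 1 (0x8A): reg=0x4C
After byte 2 (0xE1): reg=0x4A

Answer: 0x4A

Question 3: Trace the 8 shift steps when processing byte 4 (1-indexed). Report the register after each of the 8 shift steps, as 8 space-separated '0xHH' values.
Answer: 0xFC 0xFF 0xF9 0xF5 0xED 0xDD 0xBD 0x7D

Derivation:
After byte 1 (0x8A): reg=0x4C
After byte 2 (0xE1): reg=0x4A
After byte 3 (0x65): reg=0xCD
Register before byte 4: 0xCD
After XOR with byte 0xB3: 0x7E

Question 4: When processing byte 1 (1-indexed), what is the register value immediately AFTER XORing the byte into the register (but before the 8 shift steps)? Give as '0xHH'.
Answer: 0x75

Derivation:
Register before byte 1: 0xFF
Byte 1: 0x8A
0xFF XOR 0x8A = 0x75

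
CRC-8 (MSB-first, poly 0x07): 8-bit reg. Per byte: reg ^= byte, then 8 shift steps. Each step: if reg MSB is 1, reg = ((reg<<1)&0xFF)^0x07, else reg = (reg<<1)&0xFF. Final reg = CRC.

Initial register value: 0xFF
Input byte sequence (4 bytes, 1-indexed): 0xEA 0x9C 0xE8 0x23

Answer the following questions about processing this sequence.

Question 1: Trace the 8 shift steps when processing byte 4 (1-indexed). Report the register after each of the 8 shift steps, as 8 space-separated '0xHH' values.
After byte 1 (0xEA): reg=0x6B
After byte 2 (0x9C): reg=0xCB
After byte 3 (0xE8): reg=0xE9
Register before byte 4: 0xE9
After XOR with byte 0x23: 0xCA

Answer: 0x93 0x21 0x42 0x84 0x0F 0x1E 0x3C 0x78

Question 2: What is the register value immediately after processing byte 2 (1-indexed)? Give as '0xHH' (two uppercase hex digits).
After byte 1 (0xEA): reg=0x6B
After byte 2 (0x9C): reg=0xCB

Answer: 0xCB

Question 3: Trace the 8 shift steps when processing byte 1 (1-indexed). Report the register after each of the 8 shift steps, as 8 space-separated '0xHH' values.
Answer: 0x2A 0x54 0xA8 0x57 0xAE 0x5B 0xB6 0x6B

Derivation:
Register before byte 1: 0xFF
After XOR with byte 0xEA: 0x15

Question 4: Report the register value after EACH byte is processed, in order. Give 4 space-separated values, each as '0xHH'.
0x6B 0xCB 0xE9 0x78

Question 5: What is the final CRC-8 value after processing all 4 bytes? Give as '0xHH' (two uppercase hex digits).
After byte 1 (0xEA): reg=0x6B
After byte 2 (0x9C): reg=0xCB
After byte 3 (0xE8): reg=0xE9
After byte 4 (0x23): reg=0x78

Answer: 0x78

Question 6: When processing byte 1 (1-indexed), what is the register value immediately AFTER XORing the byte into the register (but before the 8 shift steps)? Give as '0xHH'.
Register before byte 1: 0xFF
Byte 1: 0xEA
0xFF XOR 0xEA = 0x15

Answer: 0x15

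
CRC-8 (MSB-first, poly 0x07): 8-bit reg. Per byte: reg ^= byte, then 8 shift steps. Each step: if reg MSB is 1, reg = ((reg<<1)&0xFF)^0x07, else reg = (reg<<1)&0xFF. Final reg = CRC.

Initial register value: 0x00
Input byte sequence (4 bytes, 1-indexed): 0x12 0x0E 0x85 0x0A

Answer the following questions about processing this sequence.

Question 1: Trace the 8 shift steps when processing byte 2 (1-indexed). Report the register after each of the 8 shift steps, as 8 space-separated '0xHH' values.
Answer: 0xE0 0xC7 0x89 0x15 0x2A 0x54 0xA8 0x57

Derivation:
After byte 1 (0x12): reg=0x7E
Register before byte 2: 0x7E
After XOR with byte 0x0E: 0x70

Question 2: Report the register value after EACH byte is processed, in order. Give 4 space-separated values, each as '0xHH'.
0x7E 0x57 0x30 0xA6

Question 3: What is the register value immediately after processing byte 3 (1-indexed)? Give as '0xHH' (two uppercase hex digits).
Answer: 0x30

Derivation:
After byte 1 (0x12): reg=0x7E
After byte 2 (0x0E): reg=0x57
After byte 3 (0x85): reg=0x30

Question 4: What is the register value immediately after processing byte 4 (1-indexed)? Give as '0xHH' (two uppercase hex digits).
After byte 1 (0x12): reg=0x7E
After byte 2 (0x0E): reg=0x57
After byte 3 (0x85): reg=0x30
After byte 4 (0x0A): reg=0xA6

Answer: 0xA6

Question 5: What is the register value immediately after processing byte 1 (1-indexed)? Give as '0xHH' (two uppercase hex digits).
Answer: 0x7E

Derivation:
After byte 1 (0x12): reg=0x7E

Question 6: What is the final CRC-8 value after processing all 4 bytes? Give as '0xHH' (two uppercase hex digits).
After byte 1 (0x12): reg=0x7E
After byte 2 (0x0E): reg=0x57
After byte 3 (0x85): reg=0x30
After byte 4 (0x0A): reg=0xA6

Answer: 0xA6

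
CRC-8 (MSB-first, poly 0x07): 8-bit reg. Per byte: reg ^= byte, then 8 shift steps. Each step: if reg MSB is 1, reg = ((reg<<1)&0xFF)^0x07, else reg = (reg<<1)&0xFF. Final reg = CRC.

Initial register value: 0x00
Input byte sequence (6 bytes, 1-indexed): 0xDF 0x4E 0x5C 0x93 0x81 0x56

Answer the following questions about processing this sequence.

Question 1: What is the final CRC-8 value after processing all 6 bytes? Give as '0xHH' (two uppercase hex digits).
Answer: 0x08

Derivation:
After byte 1 (0xDF): reg=0x13
After byte 2 (0x4E): reg=0x94
After byte 3 (0x5C): reg=0x76
After byte 4 (0x93): reg=0xB5
After byte 5 (0x81): reg=0x8C
After byte 6 (0x56): reg=0x08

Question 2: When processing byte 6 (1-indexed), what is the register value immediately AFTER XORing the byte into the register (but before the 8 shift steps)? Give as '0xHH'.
Register before byte 6: 0x8C
Byte 6: 0x56
0x8C XOR 0x56 = 0xDA

Answer: 0xDA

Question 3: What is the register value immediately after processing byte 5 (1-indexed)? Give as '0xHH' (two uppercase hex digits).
Answer: 0x8C

Derivation:
After byte 1 (0xDF): reg=0x13
After byte 2 (0x4E): reg=0x94
After byte 3 (0x5C): reg=0x76
After byte 4 (0x93): reg=0xB5
After byte 5 (0x81): reg=0x8C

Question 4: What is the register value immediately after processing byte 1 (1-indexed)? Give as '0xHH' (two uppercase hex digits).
Answer: 0x13

Derivation:
After byte 1 (0xDF): reg=0x13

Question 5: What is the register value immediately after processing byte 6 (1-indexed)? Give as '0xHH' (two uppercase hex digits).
After byte 1 (0xDF): reg=0x13
After byte 2 (0x4E): reg=0x94
After byte 3 (0x5C): reg=0x76
After byte 4 (0x93): reg=0xB5
After byte 5 (0x81): reg=0x8C
After byte 6 (0x56): reg=0x08

Answer: 0x08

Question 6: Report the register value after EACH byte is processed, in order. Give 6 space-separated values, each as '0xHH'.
0x13 0x94 0x76 0xB5 0x8C 0x08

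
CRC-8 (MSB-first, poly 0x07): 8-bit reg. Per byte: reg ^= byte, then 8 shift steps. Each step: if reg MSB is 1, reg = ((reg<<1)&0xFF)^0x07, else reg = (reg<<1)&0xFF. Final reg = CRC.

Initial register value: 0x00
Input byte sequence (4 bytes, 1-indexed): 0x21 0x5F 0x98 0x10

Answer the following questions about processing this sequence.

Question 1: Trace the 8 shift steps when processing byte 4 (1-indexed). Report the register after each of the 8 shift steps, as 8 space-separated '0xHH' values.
Answer: 0x6C 0xD8 0xB7 0x69 0xD2 0xA3 0x41 0x82

Derivation:
After byte 1 (0x21): reg=0xE7
After byte 2 (0x5F): reg=0x21
After byte 3 (0x98): reg=0x26
Register before byte 4: 0x26
After XOR with byte 0x10: 0x36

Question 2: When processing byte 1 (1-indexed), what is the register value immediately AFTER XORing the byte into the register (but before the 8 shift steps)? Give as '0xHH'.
Register before byte 1: 0x00
Byte 1: 0x21
0x00 XOR 0x21 = 0x21

Answer: 0x21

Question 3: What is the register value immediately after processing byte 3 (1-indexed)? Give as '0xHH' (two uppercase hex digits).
After byte 1 (0x21): reg=0xE7
After byte 2 (0x5F): reg=0x21
After byte 3 (0x98): reg=0x26

Answer: 0x26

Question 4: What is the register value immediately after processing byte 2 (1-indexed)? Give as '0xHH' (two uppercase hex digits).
Answer: 0x21

Derivation:
After byte 1 (0x21): reg=0xE7
After byte 2 (0x5F): reg=0x21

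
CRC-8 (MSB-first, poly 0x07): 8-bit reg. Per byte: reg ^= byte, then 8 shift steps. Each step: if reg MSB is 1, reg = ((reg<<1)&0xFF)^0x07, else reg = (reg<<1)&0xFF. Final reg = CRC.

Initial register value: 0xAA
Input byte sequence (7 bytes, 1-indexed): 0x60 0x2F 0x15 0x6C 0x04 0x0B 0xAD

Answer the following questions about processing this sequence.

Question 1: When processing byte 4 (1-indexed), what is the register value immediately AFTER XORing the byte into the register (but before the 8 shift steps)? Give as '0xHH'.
Register before byte 4: 0x0C
Byte 4: 0x6C
0x0C XOR 0x6C = 0x60

Answer: 0x60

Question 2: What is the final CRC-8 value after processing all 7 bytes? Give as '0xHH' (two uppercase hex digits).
After byte 1 (0x60): reg=0x78
After byte 2 (0x2F): reg=0xA2
After byte 3 (0x15): reg=0x0C
After byte 4 (0x6C): reg=0x27
After byte 5 (0x04): reg=0xE9
After byte 6 (0x0B): reg=0xA0
After byte 7 (0xAD): reg=0x23

Answer: 0x23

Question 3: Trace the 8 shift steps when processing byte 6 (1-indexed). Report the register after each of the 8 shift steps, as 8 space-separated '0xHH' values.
Answer: 0xC3 0x81 0x05 0x0A 0x14 0x28 0x50 0xA0

Derivation:
After byte 1 (0x60): reg=0x78
After byte 2 (0x2F): reg=0xA2
After byte 3 (0x15): reg=0x0C
After byte 4 (0x6C): reg=0x27
After byte 5 (0x04): reg=0xE9
Register before byte 6: 0xE9
After XOR with byte 0x0B: 0xE2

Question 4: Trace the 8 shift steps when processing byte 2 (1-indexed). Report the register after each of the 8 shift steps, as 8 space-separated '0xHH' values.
After byte 1 (0x60): reg=0x78
Register before byte 2: 0x78
After XOR with byte 0x2F: 0x57

Answer: 0xAE 0x5B 0xB6 0x6B 0xD6 0xAB 0x51 0xA2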